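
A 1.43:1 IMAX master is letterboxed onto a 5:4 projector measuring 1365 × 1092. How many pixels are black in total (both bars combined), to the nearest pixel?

1.43:1 IMAX is wider than 5:4, so it spans the full width.
The master is 1365 / 1.430 ≈ 954.5455 px tall.
Leftover height: 1092 − 954.5455 = 137.4545 px.
That's 137.4545 × 1365 ≈ 187625 black pixels.

187625 pixels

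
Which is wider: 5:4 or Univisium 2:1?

Univisium 2:1

5:4 = 1.25 and Univisium 2:1 = 2; 2 > 1.25.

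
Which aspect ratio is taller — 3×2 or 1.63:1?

3×2 = 1.5 and 1.63; 1.63 > 1.5. The smaller width-to-height ratio is the taller frame.

3×2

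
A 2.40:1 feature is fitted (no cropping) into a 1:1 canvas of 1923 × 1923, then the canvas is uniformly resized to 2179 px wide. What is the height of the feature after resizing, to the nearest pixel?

908 px

In the 1923×1923 frame the feature fills the width: height = 1923 / 2.400 ≈ 801.25 px.
Resizing to 2179 px wide multiplies everything by 1.1331: 801.25 → 907.92 px.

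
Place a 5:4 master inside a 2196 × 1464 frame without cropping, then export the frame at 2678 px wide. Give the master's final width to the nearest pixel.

2232 px

At 2196×1464 the master is height-limited, so width = 1464 × 5/4 ≈ 1830.00 px.
Scaling 2196 → 2678 is ×1.2195, so the width becomes 1830.00 × 1.2195 ≈ 2231.67 px.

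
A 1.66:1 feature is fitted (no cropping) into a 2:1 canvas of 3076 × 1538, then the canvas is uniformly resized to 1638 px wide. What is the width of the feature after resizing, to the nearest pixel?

1360 px

At 3076×1538 the feature is height-limited, so width = 1538 × 1.660 ≈ 2553.08 px.
Resizing to 1638 px wide multiplies everything by 0.5325: 2553.08 → 1359.54 px.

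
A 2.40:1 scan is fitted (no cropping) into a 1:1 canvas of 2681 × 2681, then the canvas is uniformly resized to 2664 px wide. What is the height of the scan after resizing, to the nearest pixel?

1110 px

In the 2681×2681 frame the scan fills the width: height = 2681 / 2.400 ≈ 1117.08 px.
Resizing to 2664 px wide multiplies everything by 0.9937: 1117.08 → 1110.00 px.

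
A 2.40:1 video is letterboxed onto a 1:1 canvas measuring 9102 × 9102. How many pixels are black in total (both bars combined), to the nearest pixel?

2.40:1 is wider than 1:1, so it spans the full width.
That makes the image 3792.5000 px tall (9102 / 2.400).
9102 − 3792.5000 = 5309.5000 px of bars.
Bar area = 5309.5000 × 9102 ≈ 48327069 px.

48327069 pixels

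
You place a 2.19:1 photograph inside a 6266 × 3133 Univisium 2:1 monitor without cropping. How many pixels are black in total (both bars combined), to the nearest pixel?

2.19:1 (2.190) > Univisium 2:1 (2.000), so the photograph fills the width.
The photograph is 6266 / 2.190 ≈ 2861.1872 px tall.
3133 − 2861.1872 = 271.8128 px of bars.
Bar area = 271.8128 × 6266 ≈ 1703179 px.

1703179 pixels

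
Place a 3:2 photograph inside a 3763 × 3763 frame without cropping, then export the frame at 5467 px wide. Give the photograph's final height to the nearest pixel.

3645 px

In the 3763×3763 frame the photograph fills the width: height = 3763 × 2/3 ≈ 2508.67 px.
Resizing to 5467 px wide multiplies everything by 1.4528: 2508.67 → 3644.67 px.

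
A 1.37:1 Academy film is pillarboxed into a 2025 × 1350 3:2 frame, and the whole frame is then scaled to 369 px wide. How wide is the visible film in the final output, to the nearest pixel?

Fitted into 2025×1350, the film spans the height; its width is 1350 × 1.370 ≈ 1849.50 px.
The frame scales by 369/2025 = 0.1822; 1849.50 × 0.1822 ≈ 337.02 px.

337 px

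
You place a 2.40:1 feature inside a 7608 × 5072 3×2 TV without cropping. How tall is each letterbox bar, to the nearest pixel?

Since 2.400 > 1.500, the feature is width-limited.
The feature is 7608 / 2.400 ≈ 3170.00 px tall.
Leftover height: 5072 − 3170.00 = 1902.00 px → 951.00 each side.

951 px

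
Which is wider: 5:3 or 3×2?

5:3 = 1.667 and 3×2 = 1.5; 1.667 > 1.5.

5:3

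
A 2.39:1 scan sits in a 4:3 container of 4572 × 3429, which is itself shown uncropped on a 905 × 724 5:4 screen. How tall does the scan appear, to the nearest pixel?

2.39:1 in 4572×3429: fills the width, so the scan is 4572.00 × 1912.97.
4:3 in 905×724: fills the width, so the intermediate becomes 905.00 × 678.75 — a scale of ×0.1979.
Applying the same ×0.1979: 1912.97 → 378.66.

379 px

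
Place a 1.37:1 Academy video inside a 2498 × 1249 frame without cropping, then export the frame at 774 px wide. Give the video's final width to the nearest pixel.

530 px

In the 2498×1249 frame the video fills the height: width = 1249 × 1.370 ≈ 1711.13 px.
The frame scales by 774/2498 = 0.3098; 1711.13 × 0.3098 ≈ 530.19 px.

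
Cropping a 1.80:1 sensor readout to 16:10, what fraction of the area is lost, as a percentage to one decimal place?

11.1%

16:10 is narrower than 1.80:1, so the crop keeps the full height and trims the width.
Fraction kept = (1.600)/(1.800) ≈ 88.89%, so 11.11% is lost.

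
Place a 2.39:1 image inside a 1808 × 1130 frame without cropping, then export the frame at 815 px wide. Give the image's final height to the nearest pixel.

In the 1808×1130 frame the image fills the width: height = 1808 / 2.390 ≈ 756.49 px.
The frame scales by 815/1808 = 0.4508; 756.49 × 0.4508 ≈ 341.00 px.

341 px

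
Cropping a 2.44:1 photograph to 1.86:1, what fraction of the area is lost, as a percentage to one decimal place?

The height stays; only width is cut (since 1.86:1 is narrower than 2.44:1).
(1.860)/(2.440) ≈ 0.762 of the area survives, leaving 23.77% discarded.

23.8%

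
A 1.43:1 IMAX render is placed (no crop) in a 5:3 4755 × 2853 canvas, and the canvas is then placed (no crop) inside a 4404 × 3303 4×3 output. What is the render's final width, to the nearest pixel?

3779 px

Inside the 4755×2853 canvas the render is height-limited at 4079.79 × 2853.00.
5:3 in 4404×3303: fills the width, so the intermediate becomes 4404.00 × 2642.40 — a scale of ×0.9262.
Applying the same ×0.9262: 4079.79 → 3778.63.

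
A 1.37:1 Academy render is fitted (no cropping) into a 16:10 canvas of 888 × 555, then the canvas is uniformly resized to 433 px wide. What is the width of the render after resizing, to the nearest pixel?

371 px

Fitted into 888×555, the render spans the height; its width is 555 × 1.370 ≈ 760.35 px.
Resizing to 433 px wide multiplies everything by 0.4876: 760.35 → 370.76 px.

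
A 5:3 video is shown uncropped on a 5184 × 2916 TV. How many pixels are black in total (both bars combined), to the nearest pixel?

944784 pixels

Since 1.667 < 1.778, the video is height-limited.
Content width = 2916 × 5/3 ≈ 4860.0000 px.
Black = 5184 − 4860.0000 = 324.0000 px.
Bar area = 324.0000 × 2916 ≈ 944784 px.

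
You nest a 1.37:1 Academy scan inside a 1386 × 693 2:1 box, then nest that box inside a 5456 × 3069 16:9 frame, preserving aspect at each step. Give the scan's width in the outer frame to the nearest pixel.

1.37:1 Academy in 1386×693: fills the height, so the scan is 949.41 × 693.00.
Second fit — the 2:1 canvas into 5456×3069 spans the width: 5456.00 × 2728.00 (×3.9365 from 1386×693).
The scan scales with it: width 949.41 × 3.9365 ≈ 3737.36.

3737 px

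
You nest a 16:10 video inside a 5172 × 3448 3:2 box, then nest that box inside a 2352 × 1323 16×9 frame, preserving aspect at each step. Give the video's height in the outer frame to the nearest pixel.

Inside the 5172×3448 canvas the video is width-limited at 5172.00 × 3232.50.
The 3:2 canvas is height-limited in 2352×1323, giving 1984.50 × 1323.00; scale factor 0.3837.
The video scales with it: height 3232.50 × 0.3837 ≈ 1240.31.

1240 px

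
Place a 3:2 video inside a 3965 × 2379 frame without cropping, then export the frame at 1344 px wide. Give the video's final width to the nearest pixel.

In the 3965×2379 frame the video fills the height: width = 2379 × 3/2 ≈ 3568.50 px.
Resizing to 1344 px wide multiplies everything by 0.3390: 3568.50 → 1209.60 px.

1210 px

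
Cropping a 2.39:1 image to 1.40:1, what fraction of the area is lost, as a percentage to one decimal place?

1.40:1 is narrower than 2.39:1, so the crop keeps the full height and trims the width.
Area ratio = (1.400)/(2.390) = 58.58%; the remaining 41.42% is cropped out.

41.4%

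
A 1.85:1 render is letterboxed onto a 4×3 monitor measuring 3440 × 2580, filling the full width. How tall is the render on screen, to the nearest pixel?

That makes the image 1859.46 px tall (3440 / 1.850).

1859 px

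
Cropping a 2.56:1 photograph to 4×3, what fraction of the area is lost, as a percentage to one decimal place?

4×3 is narrower than 2.56:1, so the crop keeps the full height and trims the width.
(1.333)/(2.560) ≈ 0.521 of the area survives, leaving 47.92% discarded.

47.9%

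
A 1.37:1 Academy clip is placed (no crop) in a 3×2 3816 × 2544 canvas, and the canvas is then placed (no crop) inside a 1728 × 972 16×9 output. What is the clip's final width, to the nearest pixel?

1332 px

1.37:1 Academy in 3816×2544: fills the height, so the clip is 3485.28 × 2544.00.
3×2 in 1728×972: fills the height, so the intermediate becomes 1458.00 × 972.00 — a scale of ×0.3821.
So the clip's width is 3485.28 × 0.3821 ≈ 1331.64.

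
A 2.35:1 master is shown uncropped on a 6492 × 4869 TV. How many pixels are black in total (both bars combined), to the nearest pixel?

2.35:1 (2.350) > 4×3 (1.333), so the master fills the width.
Content height = 6492 / 2.350 ≈ 2762.5532 px.
Leftover height: 4869 − 2762.5532 = 2106.4468 px.
That's 2106.4468 × 6492 ≈ 13675053 black pixels.

13675053 pixels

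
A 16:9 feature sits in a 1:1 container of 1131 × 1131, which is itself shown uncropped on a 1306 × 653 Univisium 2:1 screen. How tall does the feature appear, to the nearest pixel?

367 px

First fit — 16:9 into 1131×1131 spans the width: 1131.00 × 636.19.
1:1 in 1306×653: fills the height, so the intermediate becomes 653.00 × 653.00 — a scale of ×0.5774.
Applying the same ×0.5774: 636.19 → 367.31.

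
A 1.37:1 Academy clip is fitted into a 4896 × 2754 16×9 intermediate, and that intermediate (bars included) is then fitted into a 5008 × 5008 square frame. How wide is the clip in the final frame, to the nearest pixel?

3859 px

1.37:1 Academy in 4896×2754: fills the height, so the clip is 3772.98 × 2754.00.
The 16×9 canvas is width-limited in 5008×5008, giving 5008.00 × 2817.00; scale factor 1.0229.
Applying the same ×1.0229: 3772.98 → 3859.29.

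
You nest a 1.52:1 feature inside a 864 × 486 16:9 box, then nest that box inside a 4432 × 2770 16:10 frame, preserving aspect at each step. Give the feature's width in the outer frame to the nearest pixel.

3789 px

1.52:1 in 864×486: fills the height, so the feature is 738.72 × 486.00.
Second fit — the 16:9 canvas into 4432×2770 spans the width: 4432.00 × 2493.00 (×5.1296 from 864×486).
The feature scales with it: width 738.72 × 5.1296 ≈ 3789.36.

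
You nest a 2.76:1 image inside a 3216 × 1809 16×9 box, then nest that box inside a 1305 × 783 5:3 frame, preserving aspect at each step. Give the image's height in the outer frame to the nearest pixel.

First fit — 2.76:1 into 3216×1809 spans the width: 3216.00 × 1165.22.
The 16×9 canvas is width-limited in 1305×783, giving 1305.00 × 734.06; scale factor 0.4058.
Applying the same ×0.4058: 1165.22 → 472.83.

473 px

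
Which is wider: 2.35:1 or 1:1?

2.35 and 1; 2.35 > 1.

2.35:1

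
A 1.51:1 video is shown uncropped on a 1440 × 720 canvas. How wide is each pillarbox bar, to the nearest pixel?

Since 1.510 < 2.000, the video is height-limited.
That makes the image 1087.20 px wide (720 × 1.510).
Black = 1440 − 1087.20 = 352.80 px, or 176.40 per bar.

176 px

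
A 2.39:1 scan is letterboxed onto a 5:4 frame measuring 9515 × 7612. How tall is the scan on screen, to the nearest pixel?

3981 px

Since 2.390 > 1.250, the scan is width-limited.
That makes the image 3981.17 px tall (9515 / 2.390).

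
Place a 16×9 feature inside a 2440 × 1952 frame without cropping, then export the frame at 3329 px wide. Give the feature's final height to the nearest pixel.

In the 2440×1952 frame the feature fills the width: height = 2440 × 9/16 ≈ 1372.50 px.
Scaling 2440 → 3329 is ×1.3643, so the height becomes 1372.50 × 1.3643 ≈ 1872.56 px.

1873 px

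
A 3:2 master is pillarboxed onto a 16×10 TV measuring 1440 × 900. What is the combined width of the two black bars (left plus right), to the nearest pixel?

90 px

Since 1.500 < 1.600, the master is height-limited.
That makes the image 1350.00 px wide (900 × 3/2).
Black = 1440 − 1350.00 = 90.00 px.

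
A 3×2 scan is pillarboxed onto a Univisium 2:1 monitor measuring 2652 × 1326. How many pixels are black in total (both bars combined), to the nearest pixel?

Since 1.500 < 2.000, the scan is height-limited.
That makes the image 1989.0000 px wide (1326 × 3/2).
Leftover width: 2652 − 1989.0000 = 663.0000 px.
Bar area = 663.0000 × 1326 ≈ 879138 px.

879138 pixels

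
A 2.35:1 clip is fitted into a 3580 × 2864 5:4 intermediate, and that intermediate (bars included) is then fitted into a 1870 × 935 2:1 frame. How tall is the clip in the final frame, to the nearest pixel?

First fit — 2.35:1 into 3580×2864 spans the width: 3580.00 × 1523.40.
The 5:4 canvas is height-limited in 1870×935, giving 1168.75 × 935.00; scale factor 0.3265.
The clip scales with it: height 1523.40 × 0.3265 ≈ 497.34.

497 px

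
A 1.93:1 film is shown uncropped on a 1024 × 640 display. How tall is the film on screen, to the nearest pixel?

Since 1.930 > 1.600, the film is width-limited.
The film is 1024 / 1.930 ≈ 530.57 px tall.

531 px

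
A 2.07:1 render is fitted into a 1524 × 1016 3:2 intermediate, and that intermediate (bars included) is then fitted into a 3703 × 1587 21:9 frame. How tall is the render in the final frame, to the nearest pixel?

1150 px

Inside the 1524×1016 canvas the render is width-limited at 1524.00 × 736.23.
Second fit — the 3:2 canvas into 3703×1587 spans the height: 2380.50 × 1587.00 (×1.5620 from 1524×1016).
Applying the same ×1.5620: 736.23 → 1150.00.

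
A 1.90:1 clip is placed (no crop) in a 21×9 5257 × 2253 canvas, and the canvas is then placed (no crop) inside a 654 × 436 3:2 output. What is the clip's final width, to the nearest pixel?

First fit — 1.90:1 into 5257×2253 spans the height: 4280.70 × 2253.00.
Second fit — the 21×9 canvas into 654×436 spans the width: 654.00 × 280.29 (×0.1244 from 5257×2253).
So the clip's width is 4280.70 × 0.1244 ≈ 532.54.

533 px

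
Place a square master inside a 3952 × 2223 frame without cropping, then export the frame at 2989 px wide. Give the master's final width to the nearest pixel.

1681 px

At 3952×2223 the master is height-limited, so width = 2223 × 1/1 ≈ 2223.00 px.
Scaling 3952 → 2989 is ×0.7563, so the width becomes 2223.00 × 0.7563 ≈ 1681.31 px.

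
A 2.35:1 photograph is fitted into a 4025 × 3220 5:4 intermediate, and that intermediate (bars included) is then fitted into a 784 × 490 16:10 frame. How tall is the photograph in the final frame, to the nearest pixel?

261 px

First fit — 2.35:1 into 4025×3220 spans the width: 4025.00 × 1712.77.
Second fit — the 5:4 canvas into 784×490 spans the height: 612.50 × 490.00 (×0.1522 from 4025×3220).
So the photograph's height is 1712.77 × 0.1522 ≈ 260.64.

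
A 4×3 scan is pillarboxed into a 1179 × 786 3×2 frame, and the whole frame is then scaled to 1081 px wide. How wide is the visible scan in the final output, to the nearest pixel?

961 px

Fitted into 1179×786, the scan spans the height; its width is 786 × 4/3 ≈ 1048.00 px.
Scaling 1179 → 1081 is ×0.9169, so the width becomes 1048.00 × 0.9169 ≈ 960.89 px.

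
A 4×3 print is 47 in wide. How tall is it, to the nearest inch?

47 / 4 × 3 = 35.25.

35 in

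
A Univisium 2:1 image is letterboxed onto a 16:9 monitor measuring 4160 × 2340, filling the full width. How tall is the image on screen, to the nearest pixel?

2080 px

Content height = 4160 × 1/2 ≈ 2080.00 px.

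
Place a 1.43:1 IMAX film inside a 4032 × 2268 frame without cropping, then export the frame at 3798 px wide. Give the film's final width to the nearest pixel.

In the 4032×2268 frame the film fills the height: width = 2268 × 1.430 ≈ 3243.24 px.
The frame scales by 3798/4032 = 0.9420; 3243.24 × 0.9420 ≈ 3055.02 px.

3055 px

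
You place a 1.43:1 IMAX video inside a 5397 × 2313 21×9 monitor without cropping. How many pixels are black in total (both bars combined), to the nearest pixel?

4832805 pixels

1.43:1 IMAX is narrower than 21×9, so it spans the full height.
Content width = 2313 × 1.430 ≈ 3307.5900 px.
5397 − 3307.5900 = 2089.4100 px of bars.
That's 2089.4100 × 2313 ≈ 4832805 black pixels.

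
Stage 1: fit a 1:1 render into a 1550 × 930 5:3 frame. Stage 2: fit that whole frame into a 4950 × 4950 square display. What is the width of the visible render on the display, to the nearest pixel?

2970 px

First fit — 1:1 into 1550×930 spans the height: 930.00 × 930.00.
5:3 in 4950×4950: fills the width, so the intermediate becomes 4950.00 × 2970.00 — a scale of ×3.1935.
The render scales with it: width 930.00 × 3.1935 ≈ 2970.00.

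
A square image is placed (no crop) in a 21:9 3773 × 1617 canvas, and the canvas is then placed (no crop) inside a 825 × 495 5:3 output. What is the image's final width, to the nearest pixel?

354 px

Inside the 3773×1617 canvas the image is height-limited at 1617.00 × 1617.00.
Second fit — the 21:9 canvas into 825×495 spans the width: 825.00 × 353.57 (×0.2187 from 3773×1617).
The image scales with it: width 1617.00 × 0.2187 ≈ 353.57.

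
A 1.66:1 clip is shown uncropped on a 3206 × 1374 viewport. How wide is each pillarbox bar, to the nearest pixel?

Since 1.660 < 2.333, the clip is height-limited.
The clip is 1374 × 1.660 ≈ 2280.84 px wide.
3206 − 2280.84 = 925.16 px of bars (462.58 each).

463 px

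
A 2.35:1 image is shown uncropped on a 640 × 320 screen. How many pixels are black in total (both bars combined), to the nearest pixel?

30502 pixels

2.35:1 (2.350) > Univisium 2:1 (2.000), so the image fills the width.
The image is 640 / 2.350 ≈ 272.3404 px tall.
Black = 320 − 272.3404 = 47.6596 px.
Bar area = 47.6596 × 640 ≈ 30502 px.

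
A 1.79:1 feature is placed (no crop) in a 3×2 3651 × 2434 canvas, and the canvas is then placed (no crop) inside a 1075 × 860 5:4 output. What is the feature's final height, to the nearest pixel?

601 px

Inside the 3651×2434 canvas the feature is width-limited at 3651.00 × 2039.66.
3×2 in 1075×860: fills the width, so the intermediate becomes 1075.00 × 716.67 — a scale of ×0.2944.
The feature scales with it: height 2039.66 × 0.2944 ≈ 600.56.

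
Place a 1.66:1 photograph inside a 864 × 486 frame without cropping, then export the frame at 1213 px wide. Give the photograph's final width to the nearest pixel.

In the 864×486 frame the photograph fills the height: width = 486 × 1.660 ≈ 806.76 px.
Scaling 864 → 1213 is ×1.4039, so the width becomes 806.76 × 1.4039 ≈ 1132.64 px.

1133 px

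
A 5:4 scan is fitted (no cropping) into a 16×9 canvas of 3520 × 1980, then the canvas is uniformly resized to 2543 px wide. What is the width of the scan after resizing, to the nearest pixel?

1788 px

Fitted into 3520×1980, the scan spans the height; its width is 1980 × 5/4 ≈ 2475.00 px.
Scaling 3520 → 2543 is ×0.7224, so the width becomes 2475.00 × 0.7224 ≈ 1788.05 px.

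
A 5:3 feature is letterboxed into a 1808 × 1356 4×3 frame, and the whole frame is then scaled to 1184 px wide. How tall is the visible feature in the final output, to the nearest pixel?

710 px

At 1808×1356 the feature is width-limited, so height = 1808 × 3/5 ≈ 1084.80 px.
The frame scales by 1184/1808 = 0.6549; 1084.80 × 0.6549 ≈ 710.40 px.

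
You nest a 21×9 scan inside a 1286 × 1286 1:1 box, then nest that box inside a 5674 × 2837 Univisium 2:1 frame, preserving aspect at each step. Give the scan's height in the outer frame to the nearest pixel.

21×9 in 1286×1286: fills the width, so the scan is 1286.00 × 551.14.
Second fit — the 1:1 canvas into 5674×2837 spans the height: 2837.00 × 2837.00 (×2.2061 from 1286×1286).
The scan scales with it: height 551.14 × 2.2061 ≈ 1215.86.

1216 px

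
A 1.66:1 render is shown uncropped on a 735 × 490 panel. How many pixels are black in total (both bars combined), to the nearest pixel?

34713 pixels

1.66:1 (1.660) > 3×2 (1.500), so the render fills the width.
Content height = 735 / 1.660 ≈ 442.7711 px.
490 − 442.7711 = 47.2289 px of bars.
Across the 735-px span: 47.2289 × 735 ≈ 34713 px.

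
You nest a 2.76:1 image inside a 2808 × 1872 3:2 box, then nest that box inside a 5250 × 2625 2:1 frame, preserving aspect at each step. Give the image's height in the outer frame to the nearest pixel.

First fit — 2.76:1 into 2808×1872 spans the width: 2808.00 × 1017.39.
Second fit — the 3:2 canvas into 5250×2625 spans the height: 3937.50 × 2625.00 (×1.4022 from 2808×1872).
Applying the same ×1.4022: 1017.39 → 1426.63.

1427 px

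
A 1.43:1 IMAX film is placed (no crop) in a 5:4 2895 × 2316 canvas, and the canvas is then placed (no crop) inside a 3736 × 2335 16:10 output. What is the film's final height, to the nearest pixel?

2041 px

First fit — 1.43:1 IMAX into 2895×2316 spans the width: 2895.00 × 2024.48.
Second fit — the 5:4 canvas into 3736×2335 spans the height: 2918.75 × 2335.00 (×1.0082 from 2895×2316).
Applying the same ×1.0082: 2024.48 → 2041.08.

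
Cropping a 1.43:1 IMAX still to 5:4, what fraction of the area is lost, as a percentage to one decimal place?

The height stays; only width is cut (since 5:4 is narrower than 1.43:1 IMAX).
Fraction kept = (1.250)/(1.430) ≈ 87.41%, so 12.59% is lost.

12.6%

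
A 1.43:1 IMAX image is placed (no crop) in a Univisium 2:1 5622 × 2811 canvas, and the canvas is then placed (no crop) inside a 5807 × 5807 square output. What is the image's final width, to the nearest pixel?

4152 px

Inside the 5622×2811 canvas the image is height-limited at 4019.73 × 2811.00.
The Univisium 2:1 canvas is width-limited in 5807×5807, giving 5807.00 × 2903.50; scale factor 1.0329.
Applying the same ×1.0329: 4019.73 → 4152.01.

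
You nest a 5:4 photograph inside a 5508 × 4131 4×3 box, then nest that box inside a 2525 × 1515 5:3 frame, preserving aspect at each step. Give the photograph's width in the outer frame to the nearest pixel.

Inside the 5508×4131 canvas the photograph is height-limited at 5163.75 × 4131.00.
Second fit — the 4×3 canvas into 2525×1515 spans the height: 2020.00 × 1515.00 (×0.3667 from 5508×4131).
So the photograph's width is 5163.75 × 0.3667 ≈ 1893.75.

1894 px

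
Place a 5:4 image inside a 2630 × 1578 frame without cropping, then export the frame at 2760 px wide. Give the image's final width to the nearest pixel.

Fitted into 2630×1578, the image spans the height; its width is 1578 × 5/4 ≈ 1972.50 px.
Resizing to 2760 px wide multiplies everything by 1.0494: 1972.50 → 2070.00 px.

2070 px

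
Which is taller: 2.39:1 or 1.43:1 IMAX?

2.39 and 1.43; 2.39 > 1.43. The smaller width-to-height ratio is the taller frame.

1.43:1 IMAX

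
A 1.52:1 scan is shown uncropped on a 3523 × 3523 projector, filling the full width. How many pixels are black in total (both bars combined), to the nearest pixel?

That makes the image 2317.7632 px tall (3523 / 1.520).
Black = 3523 − 2317.7632 = 1205.2368 px.
That's 1205.2368 × 3523 ≈ 4246049 black pixels.

4246049 pixels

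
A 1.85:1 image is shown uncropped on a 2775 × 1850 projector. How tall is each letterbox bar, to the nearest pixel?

175 px

Since 1.850 > 1.500, the image is width-limited.
Content height = 2775 / 1.850 ≈ 1500.00 px.
Black = 1850 − 1500.00 = 350.00 px, or 175.00 per bar.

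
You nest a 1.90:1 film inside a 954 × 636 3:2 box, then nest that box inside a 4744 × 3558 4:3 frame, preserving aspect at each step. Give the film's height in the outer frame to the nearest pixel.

Inside the 954×636 canvas the film is width-limited at 954.00 × 502.11.
Second fit — the 3:2 canvas into 4744×3558 spans the width: 4744.00 × 3162.67 (×4.9727 from 954×636).
Applying the same ×4.9727: 502.11 → 2496.84.

2497 px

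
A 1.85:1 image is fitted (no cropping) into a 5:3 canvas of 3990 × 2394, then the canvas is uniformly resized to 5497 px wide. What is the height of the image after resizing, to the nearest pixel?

In the 3990×2394 frame the image fills the width: height = 3990 / 1.850 ≈ 2156.76 px.
The frame scales by 5497/3990 = 1.3777; 2156.76 × 1.3777 ≈ 2971.35 px.

2971 px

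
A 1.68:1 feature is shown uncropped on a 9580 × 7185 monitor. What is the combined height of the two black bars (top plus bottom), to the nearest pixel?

1.68:1 is wider than 4×3, so it spans the full width.
That makes the image 5702.38 px tall (9580 / 1.680).
Leftover height: 7185 − 5702.38 = 1482.62 px.

1483 px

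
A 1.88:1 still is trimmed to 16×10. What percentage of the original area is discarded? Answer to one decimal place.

16×10 is narrower than 1.88:1, so the crop keeps the full height and trims the width.
Area ratio = (1.600)/(1.880) = 85.11%; the remaining 14.89% is cropped out.

14.9%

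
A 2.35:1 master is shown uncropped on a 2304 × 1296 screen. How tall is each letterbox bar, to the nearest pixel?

158 px

2.35:1 is wider than 16×9, so it spans the full width.
The master is 2304 / 2.350 ≈ 980.43 px tall.
Leftover height: 1296 − 980.43 = 315.57 px → 157.79 each side.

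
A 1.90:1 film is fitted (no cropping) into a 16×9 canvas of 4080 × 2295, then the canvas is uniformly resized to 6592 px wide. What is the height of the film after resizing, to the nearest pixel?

3469 px

In the 4080×2295 frame the film fills the width: height = 4080 / 1.900 ≈ 2147.37 px.
The frame scales by 6592/4080 = 1.6157; 2147.37 × 1.6157 ≈ 3469.47 px.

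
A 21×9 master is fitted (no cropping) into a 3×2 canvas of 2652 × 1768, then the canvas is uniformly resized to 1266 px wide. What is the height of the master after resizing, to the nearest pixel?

543 px

In the 2652×1768 frame the master fills the width: height = 2652 × 9/21 ≈ 1136.57 px.
Scaling 2652 → 1266 is ×0.4774, so the height becomes 1136.57 × 0.4774 ≈ 542.57 px.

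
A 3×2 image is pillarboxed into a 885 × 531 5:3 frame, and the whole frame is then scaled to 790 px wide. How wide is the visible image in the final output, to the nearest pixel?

At 885×531 the image is height-limited, so width = 531 × 3/2 ≈ 796.50 px.
Scaling 885 → 790 is ×0.8927, so the width becomes 796.50 × 0.8927 ≈ 711.00 px.

711 px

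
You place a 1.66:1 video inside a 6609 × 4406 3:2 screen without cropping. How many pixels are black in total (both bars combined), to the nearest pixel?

2806675 pixels

1.66:1 (1.660) > 3:2 (1.500), so the video fills the width.
That makes the image 3981.3253 px tall (6609 / 1.660).
4406 − 3981.3253 = 424.6747 px of bars.
Across the 6609-px span: 424.6747 × 6609 ≈ 2806675 px.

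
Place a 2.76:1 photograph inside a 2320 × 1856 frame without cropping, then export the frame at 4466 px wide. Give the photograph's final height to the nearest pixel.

At 2320×1856 the photograph is width-limited, so height = 2320 / 2.760 ≈ 840.58 px.
Scaling 2320 → 4466 is ×1.9250, so the height becomes 840.58 × 1.9250 ≈ 1618.12 px.

1618 px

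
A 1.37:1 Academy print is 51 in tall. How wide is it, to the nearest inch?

Width = 51 × 1.370 = 69.87.

70 in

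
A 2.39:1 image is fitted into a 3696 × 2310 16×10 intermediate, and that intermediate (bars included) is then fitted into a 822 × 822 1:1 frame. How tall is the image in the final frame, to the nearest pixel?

Inside the 3696×2310 canvas the image is width-limited at 3696.00 × 1546.44.
The 16×10 canvas is width-limited in 822×822, giving 822.00 × 513.75; scale factor 0.2224.
The image scales with it: height 1546.44 × 0.2224 ≈ 343.93.

344 px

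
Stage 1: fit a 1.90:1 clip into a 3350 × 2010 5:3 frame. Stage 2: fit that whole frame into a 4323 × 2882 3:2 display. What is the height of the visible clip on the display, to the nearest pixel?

2275 px

Inside the 3350×2010 canvas the clip is width-limited at 3350.00 × 1763.16.
5:3 in 4323×2882: fills the width, so the intermediate becomes 4323.00 × 2593.80 — a scale of ×1.2904.
So the clip's height is 1763.16 × 1.2904 ≈ 2275.26.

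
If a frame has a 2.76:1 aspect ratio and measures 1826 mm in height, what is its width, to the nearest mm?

At 2.76:1, 1826 × 2.760 ≈ 5039.76.

5040 mm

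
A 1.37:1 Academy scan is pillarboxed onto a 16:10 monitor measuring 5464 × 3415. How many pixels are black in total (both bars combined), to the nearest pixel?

2682312 pixels

1.37:1 Academy (1.370) < 16:10 (1.600), so the scan fills the height.
That makes the image 4678.5500 px wide (3415 × 1.370).
5464 − 4678.5500 = 785.4500 px of bars.
Bar area = 785.4500 × 3415 ≈ 2682312 px.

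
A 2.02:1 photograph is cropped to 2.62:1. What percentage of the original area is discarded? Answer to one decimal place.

2.62:1 is wider than 2.02:1, so the crop keeps the full width and trims the height.
Fraction kept = (2.020)/(2.620) ≈ 77.10%, so 22.90% is lost.

22.9%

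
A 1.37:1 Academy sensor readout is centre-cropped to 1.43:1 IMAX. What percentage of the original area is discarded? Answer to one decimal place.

1.43:1 IMAX is wider than 1.37:1 Academy, so the crop keeps the full width and trims the height.
Area ratio = (1.370)/(1.430) = 95.80%; the remaining 4.20% is cropped out.

4.2%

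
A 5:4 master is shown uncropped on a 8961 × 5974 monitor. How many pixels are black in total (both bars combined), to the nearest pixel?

5:4 (1.250) < 3×2 (1.500), so the master fills the height.
That makes the image 7467.5000 px wide (5974 × 5/4).
8961 − 7467.5000 = 1493.5000 px of bars.
Bar area = 1493.5000 × 5974 ≈ 8922169 px.

8922169 pixels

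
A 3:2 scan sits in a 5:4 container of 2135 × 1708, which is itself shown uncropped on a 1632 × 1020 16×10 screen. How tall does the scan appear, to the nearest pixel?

850 px

3:2 in 2135×1708: fills the width, so the scan is 2135.00 × 1423.33.
5:4 in 1632×1020: fills the height, so the intermediate becomes 1275.00 × 1020.00 — a scale of ×0.5972.
The scan scales with it: height 1423.33 × 0.5972 ≈ 850.00.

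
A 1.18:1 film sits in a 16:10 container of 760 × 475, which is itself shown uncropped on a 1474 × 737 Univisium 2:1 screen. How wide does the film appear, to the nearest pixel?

870 px

Inside the 760×475 canvas the film is height-limited at 560.50 × 475.00.
16:10 in 1474×737: fills the height, so the intermediate becomes 1179.20 × 737.00 — a scale of ×1.5516.
Applying the same ×1.5516: 560.50 → 869.66.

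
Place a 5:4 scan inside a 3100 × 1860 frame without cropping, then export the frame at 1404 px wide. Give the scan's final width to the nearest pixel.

1053 px

At 3100×1860 the scan is height-limited, so width = 1860 × 5/4 ≈ 2325.00 px.
Scaling 3100 → 1404 is ×0.4529, so the width becomes 2325.00 × 0.4529 ≈ 1053.00 px.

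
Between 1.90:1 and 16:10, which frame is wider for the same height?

1.90:1

1.9 and 16:10 = 1.6; 1.9 > 1.6.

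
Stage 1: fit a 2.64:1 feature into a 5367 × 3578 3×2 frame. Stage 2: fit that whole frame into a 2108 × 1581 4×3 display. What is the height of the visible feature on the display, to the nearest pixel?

Inside the 5367×3578 canvas the feature is width-limited at 5367.00 × 2032.95.
3×2 in 2108×1581: fills the width, so the intermediate becomes 2108.00 × 1405.33 — a scale of ×0.3928.
The feature scales with it: height 2032.95 × 0.3928 ≈ 798.48.

798 px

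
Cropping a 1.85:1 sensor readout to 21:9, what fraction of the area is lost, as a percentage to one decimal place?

21:9 is wider than 1.85:1, so the crop keeps the full width and trims the height.
Area ratio = (1.850)/(2.333) = 79.29%; the remaining 20.71% is cropped out.

20.7%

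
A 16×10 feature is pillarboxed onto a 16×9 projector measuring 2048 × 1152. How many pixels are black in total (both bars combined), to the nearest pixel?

235930 pixels

Since 1.600 < 1.778, the feature is height-limited.
The feature is 1152 × 16/10 ≈ 1843.2000 px wide.
Black = 2048 − 1843.2000 = 204.8000 px.
Across the 1152-px span: 204.8000 × 1152 ≈ 235930 px.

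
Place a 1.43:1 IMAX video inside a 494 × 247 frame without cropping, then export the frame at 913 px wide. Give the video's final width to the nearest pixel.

In the 494×247 frame the video fills the height: width = 247 × 1.430 ≈ 353.21 px.
Scaling 494 → 913 is ×1.8482, so the width becomes 353.21 × 1.8482 ≈ 652.79 px.

653 px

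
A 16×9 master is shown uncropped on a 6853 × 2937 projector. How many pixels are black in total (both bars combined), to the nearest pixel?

4792205 pixels

16×9 is narrower than 21:9, so it spans the full height.
Content width = 2937 × 16/9 ≈ 5221.3333 px.
6853 − 5221.3333 = 1631.6667 px of bars.
Bar area = 1631.6667 × 2937 ≈ 4792205 px.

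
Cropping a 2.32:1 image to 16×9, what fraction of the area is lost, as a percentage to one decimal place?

16×9 is narrower than 2.32:1, so the crop keeps the full height and trims the width.
(1.778)/(2.320) ≈ 0.766 of the area survives, leaving 23.37% discarded.

23.4%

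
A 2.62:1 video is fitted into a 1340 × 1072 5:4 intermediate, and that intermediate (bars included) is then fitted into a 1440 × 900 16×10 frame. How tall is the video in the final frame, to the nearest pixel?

429 px

Inside the 1340×1072 canvas the video is width-limited at 1340.00 × 511.45.
The 5:4 canvas is height-limited in 1440×900, giving 1125.00 × 900.00; scale factor 0.8396.
So the video's height is 511.45 × 0.8396 ≈ 429.39.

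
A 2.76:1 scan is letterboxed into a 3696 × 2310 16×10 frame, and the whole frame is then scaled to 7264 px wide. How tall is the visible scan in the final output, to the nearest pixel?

2632 px

In the 3696×2310 frame the scan fills the width: height = 3696 / 2.760 ≈ 1339.13 px.
Scaling 3696 → 7264 is ×1.9654, so the height becomes 1339.13 × 1.9654 ≈ 2631.88 px.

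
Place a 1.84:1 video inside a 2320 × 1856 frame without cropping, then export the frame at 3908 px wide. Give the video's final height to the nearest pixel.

At 2320×1856 the video is width-limited, so height = 2320 / 1.840 ≈ 1260.87 px.
Resizing to 3908 px wide multiplies everything by 1.6845: 1260.87 → 2123.91 px.

2124 px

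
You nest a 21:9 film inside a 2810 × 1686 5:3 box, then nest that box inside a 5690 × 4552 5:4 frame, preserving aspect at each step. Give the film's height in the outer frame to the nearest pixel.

2439 px

First fit — 21:9 into 2810×1686 spans the width: 2810.00 × 1204.29.
The 5:3 canvas is width-limited in 5690×4552, giving 5690.00 × 3414.00; scale factor 2.0249.
The film scales with it: height 1204.29 × 2.0249 ≈ 2438.57.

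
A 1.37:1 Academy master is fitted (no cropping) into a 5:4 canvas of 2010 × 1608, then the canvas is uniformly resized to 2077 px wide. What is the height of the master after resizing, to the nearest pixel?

In the 2010×1608 frame the master fills the width: height = 2010 / 1.370 ≈ 1467.15 px.
Resizing to 2077 px wide multiplies everything by 1.0333: 1467.15 → 1516.06 px.

1516 px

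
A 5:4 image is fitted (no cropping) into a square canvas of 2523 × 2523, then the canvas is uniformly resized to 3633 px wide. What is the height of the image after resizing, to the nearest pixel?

At 2523×2523 the image is width-limited, so height = 2523 × 4/5 ≈ 2018.40 px.
The frame scales by 3633/2523 = 1.4400; 2018.40 × 1.4400 ≈ 2906.40 px.

2906 px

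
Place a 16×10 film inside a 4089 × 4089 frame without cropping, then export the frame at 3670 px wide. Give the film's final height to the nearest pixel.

2294 px

At 4089×4089 the film is width-limited, so height = 4089 × 10/16 ≈ 2555.62 px.
Resizing to 3670 px wide multiplies everything by 0.8975: 2555.62 → 2293.75 px.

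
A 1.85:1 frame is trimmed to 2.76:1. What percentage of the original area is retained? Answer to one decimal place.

67.0%

Going from 1.85:1 to 2.76:1 means cutting height while keeping width.
(1.850)/(2.760) ≈ 0.670 of the area survives.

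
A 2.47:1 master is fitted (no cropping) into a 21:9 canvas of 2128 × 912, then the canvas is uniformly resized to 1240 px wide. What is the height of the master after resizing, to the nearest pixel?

502 px

Fitted into 2128×912, the master spans the width; its height is 2128 / 2.470 ≈ 861.54 px.
Scaling 2128 → 1240 is ×0.5827, so the height becomes 861.54 × 0.5827 ≈ 502.02 px.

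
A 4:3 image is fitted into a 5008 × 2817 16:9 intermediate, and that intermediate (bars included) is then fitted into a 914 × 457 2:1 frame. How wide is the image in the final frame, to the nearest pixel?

609 px

Inside the 5008×2817 canvas the image is height-limited at 3756.00 × 2817.00.
16:9 in 914×457: fills the height, so the intermediate becomes 812.44 × 457.00 — a scale of ×0.1622.
So the image's width is 3756.00 × 0.1622 ≈ 609.33.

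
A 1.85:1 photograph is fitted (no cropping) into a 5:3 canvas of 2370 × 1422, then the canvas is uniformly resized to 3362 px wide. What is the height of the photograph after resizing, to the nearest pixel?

In the 2370×1422 frame the photograph fills the width: height = 2370 / 1.850 ≈ 1281.08 px.
Resizing to 3362 px wide multiplies everything by 1.4186: 1281.08 → 1817.30 px.

1817 px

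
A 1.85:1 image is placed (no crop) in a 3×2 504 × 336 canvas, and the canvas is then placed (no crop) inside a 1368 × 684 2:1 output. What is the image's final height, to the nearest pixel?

555 px

First fit — 1.85:1 into 504×336 spans the width: 504.00 × 272.43.
The 3×2 canvas is height-limited in 1368×684, giving 1026.00 × 684.00; scale factor 2.0357.
Applying the same ×2.0357: 272.43 → 554.59.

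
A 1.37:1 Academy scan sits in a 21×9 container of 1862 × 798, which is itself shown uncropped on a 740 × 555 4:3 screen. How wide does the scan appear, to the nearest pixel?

Inside the 1862×798 canvas the scan is height-limited at 1093.26 × 798.00.
Second fit — the 21×9 canvas into 740×555 spans the width: 740.00 × 317.14 (×0.3974 from 1862×798).
Applying the same ×0.3974: 1093.26 → 434.49.

434 px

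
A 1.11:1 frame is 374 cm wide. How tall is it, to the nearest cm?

374 / 1.110 = 336.94.

337 cm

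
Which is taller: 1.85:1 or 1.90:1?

1.85 and 1.9; 1.9 > 1.85. The smaller width-to-height ratio is the taller frame.

1.85:1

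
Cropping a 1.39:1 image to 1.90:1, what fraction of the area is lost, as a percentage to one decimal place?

26.8%

The width stays; only height is cut (since 1.90:1 is wider than 1.39:1).
Fraction kept = (1.390)/(1.900) ≈ 73.16%, so 26.84% is lost.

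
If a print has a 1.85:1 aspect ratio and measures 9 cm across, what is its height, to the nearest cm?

5 cm

9 / 1.850 = 4.86.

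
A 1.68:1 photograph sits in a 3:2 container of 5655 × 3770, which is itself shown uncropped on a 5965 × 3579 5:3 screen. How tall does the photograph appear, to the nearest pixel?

1.68:1 in 5655×3770: fills the width, so the photograph is 5655.00 × 3366.07.
3:2 in 5965×3579: fills the height, so the intermediate becomes 5368.50 × 3579.00 — a scale of ×0.9493.
The photograph scales with it: height 3366.07 × 0.9493 ≈ 3195.54.

3196 px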